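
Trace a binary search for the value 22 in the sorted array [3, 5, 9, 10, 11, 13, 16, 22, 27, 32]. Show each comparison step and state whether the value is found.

Binary search for 22 in [3, 5, 9, 10, 11, 13, 16, 22, 27, 32]:

lo=0, hi=9, mid=4, arr[mid]=11 -> 11 < 22, search right half
lo=5, hi=9, mid=7, arr[mid]=22 -> Found target at index 7!

Binary search finds 22 at index 7 after 2 comparisons. The search repeatedly halves the search space by comparing with the middle element.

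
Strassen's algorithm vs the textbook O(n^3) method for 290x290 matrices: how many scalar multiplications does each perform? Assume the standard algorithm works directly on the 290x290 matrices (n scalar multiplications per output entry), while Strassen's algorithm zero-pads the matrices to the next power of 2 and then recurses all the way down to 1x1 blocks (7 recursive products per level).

Matrix multiplication for 290x290 matrices:

Strassen's algorithm requires power-of-2 dimensions. Pad 290x290 to 512x512 (next power of 2).

Standard algorithm: 290^3 = 24389000 multiplications
Strassen's algorithm: 7^(log2(512)) = 7^9 = 40353607 multiplications
Difference: 24389000 - 40353607 = -15964607 (Strassen uses MORE here due to padding overhead — for small or just-over-power-of-2 n, padding can outweigh the per-level savings)

Standard: 24389000 multiplications (290^3). Strassen: 40353607 multiplications (7^9, after padding to 512x512). Strassen reduces 8 recursive multiplications to 7 at each level.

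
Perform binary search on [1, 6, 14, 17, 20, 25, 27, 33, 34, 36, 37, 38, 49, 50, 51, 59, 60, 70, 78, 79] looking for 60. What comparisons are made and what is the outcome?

Binary search for 60 in [1, 6, 14, 17, 20, 25, 27, 33, 34, 36, 37, 38, 49, 50, 51, 59, 60, 70, 78, 79]:

lo=0, hi=19, mid=9, arr[mid]=36 -> 36 < 60, search right half
lo=10, hi=19, mid=14, arr[mid]=51 -> 51 < 60, search right half
lo=15, hi=19, mid=17, arr[mid]=70 -> 70 > 60, search left half
lo=15, hi=16, mid=15, arr[mid]=59 -> 59 < 60, search right half
lo=16, hi=16, mid=16, arr[mid]=60 -> Found target at index 16!

Binary search finds 60 at index 16 after 5 comparisons. The search repeatedly halves the search space by comparing with the middle element.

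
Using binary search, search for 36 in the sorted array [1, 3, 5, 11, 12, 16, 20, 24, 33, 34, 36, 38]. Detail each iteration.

Binary search for 36 in [1, 3, 5, 11, 12, 16, 20, 24, 33, 34, 36, 38]:

lo=0, hi=11, mid=5, arr[mid]=16 -> 16 < 36, search right half
lo=6, hi=11, mid=8, arr[mid]=33 -> 33 < 36, search right half
lo=9, hi=11, mid=10, arr[mid]=36 -> Found target at index 10!

Binary search finds 36 at index 10 after 3 comparisons. The search repeatedly halves the search space by comparing with the middle element.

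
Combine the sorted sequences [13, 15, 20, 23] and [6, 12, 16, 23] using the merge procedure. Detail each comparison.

Merging process:

Compare 13 vs 6: take 6 from right. Merged: [6]
Compare 13 vs 12: take 12 from right. Merged: [6, 12]
Compare 13 vs 16: take 13 from left. Merged: [6, 12, 13]
Compare 15 vs 16: take 15 from left. Merged: [6, 12, 13, 15]
Compare 20 vs 16: take 16 from right. Merged: [6, 12, 13, 15, 16]
Compare 20 vs 23: take 20 from left. Merged: [6, 12, 13, 15, 16, 20]
Compare 23 vs 23: take 23 from left. Merged: [6, 12, 13, 15, 16, 20, 23]
Append remaining from right: [23]. Merged: [6, 12, 13, 15, 16, 20, 23, 23]

Final merged array: [6, 12, 13, 15, 16, 20, 23, 23]
Total comparisons: 7

The merged array is [6, 12, 13, 15, 16, 20, 23, 23], requiring 7 comparisons. The merge step runs in O(n) time where n is the total number of elements.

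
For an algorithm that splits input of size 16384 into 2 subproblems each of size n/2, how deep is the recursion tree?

For divide and conquer with division factor 2:

Problem sizes at each level:
Level 0: 16384
Level 1: 8192
Level 2: 4096
Level 3: 2048
Level 4: 1024
Level 5: 512
Level 6: 256
Level 7: 128
Level 8: 64
Level 9: 32
Level 10: 16
Level 11: 8
Level 12: 4
Level 13: 2
Level 14: 1

The root is level 0 and the size-1 base case is level 14 (the tree spans levels 0 through 14, i.e. 15 levels counting the root), so the depth is the number of divisions: log_2(16384) = 14

The recursion tree depth is log_2(16384) = 14. At each level, the problem size is divided by 2, so it takes 14 divisions to reduce to a base case of size 1. The algorithm makes 2 recursive calls at each level.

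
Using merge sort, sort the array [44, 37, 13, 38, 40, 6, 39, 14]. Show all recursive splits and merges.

Merge sort trace:

Split: [44, 37, 13, 38, 40, 6, 39, 14] -> [44, 37, 13, 38] and [40, 6, 39, 14]
  Split: [44, 37, 13, 38] -> [44, 37] and [13, 38]
    Split: [44, 37] -> [44] and [37]
    Merge: [44] + [37] -> [37, 44]
    Split: [13, 38] -> [13] and [38]
    Merge: [13] + [38] -> [13, 38]
  Merge: [37, 44] + [13, 38] -> [13, 37, 38, 44]
  Split: [40, 6, 39, 14] -> [40, 6] and [39, 14]
    Split: [40, 6] -> [40] and [6]
    Merge: [40] + [6] -> [6, 40]
    Split: [39, 14] -> [39] and [14]
    Merge: [39] + [14] -> [14, 39]
  Merge: [6, 40] + [14, 39] -> [6, 14, 39, 40]
Merge: [13, 37, 38, 44] + [6, 14, 39, 40] -> [6, 13, 14, 37, 38, 39, 40, 44]

Final sorted array: [6, 13, 14, 37, 38, 39, 40, 44]

The merge sort proceeds by recursively splitting the array and merging sorted halves.
After all merges, the sorted array is [6, 13, 14, 37, 38, 39, 40, 44].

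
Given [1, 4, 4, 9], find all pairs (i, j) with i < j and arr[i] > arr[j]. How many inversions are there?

Finding inversions in [1, 4, 4, 9]:


Total inversions: 0

The array has 0 inversions. It is already sorted.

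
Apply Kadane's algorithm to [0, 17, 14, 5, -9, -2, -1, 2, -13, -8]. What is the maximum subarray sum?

Using Kadane's algorithm on [0, 17, 14, 5, -9, -2, -1, 2, -13, -8]:

Scanning through the array:
Position 1 (value 17): max_ending_here = 17, max_so_far = 17
Position 2 (value 14): max_ending_here = 31, max_so_far = 31
Position 3 (value 5): max_ending_here = 36, max_so_far = 36
Position 4 (value -9): max_ending_here = 27, max_so_far = 36
Position 5 (value -2): max_ending_here = 25, max_so_far = 36
Position 6 (value -1): max_ending_here = 24, max_so_far = 36
Position 7 (value 2): max_ending_here = 26, max_so_far = 36
Position 8 (value -13): max_ending_here = 13, max_so_far = 36
Position 9 (value -8): max_ending_here = 5, max_so_far = 36

Maximum subarray: [0, 17, 14, 5]
Maximum sum: 36

The maximum subarray is [0, 17, 14, 5] with sum 36. This subarray runs from index 0 to index 3.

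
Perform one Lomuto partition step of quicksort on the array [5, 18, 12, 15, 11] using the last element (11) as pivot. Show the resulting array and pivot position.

Lomuto partition with pivot = 11:

Initial array: [5, 18, 12, 15, 11]

arr[0]=5 <= 11: swap with position 0, array becomes [5, 18, 12, 15, 11]
arr[1]=18 > 11: no swap
arr[2]=12 > 11: no swap
arr[3]=15 > 11: no swap

Place pivot at position 1: [5, 11, 12, 15, 18]
Pivot position: 1

After partitioning with pivot 11, the array becomes [5, 11, 12, 15, 18]. The pivot is placed at index 1. All elements to the left of the pivot are <= 11, and all elements to the right are > 11.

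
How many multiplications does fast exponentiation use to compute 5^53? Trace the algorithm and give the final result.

Computing 5^53 by squaring (build up from 5^1; each line after the first costs one multiplication):

5^1 = 5
5^2 = (5^1)^2 = 5^2 = 25
5^3 = 5 * 5^2 = 5 * 25 = 125
5^6 = (5^3)^2 = 125^2 = 15625
5^12 = (5^6)^2 = 15625^2 = 244140625
5^13 = 5 * 5^12 = 5 * 244140625 = 1220703125
5^26 = (5^13)^2 = 1220703125^2 = 1490116119384765625
5^52 = (5^26)^2 = 1490116119384765625^2 = 2220446049250313080847263336181640625
5^53 = 5 * 5^52 = 5 * 2220446049250313080847263336181640625 = 11102230246251565404236316680908203125

Result: 11102230246251565404236316680908203125
Multiplications needed: 8 (8 lines after 5^1)

5^53 = 11102230246251565404236316680908203125. Using exponentiation by squaring, this requires 8 multiplications. The key idea: if the exponent is even, square the half-power; if odd, multiply by the base once.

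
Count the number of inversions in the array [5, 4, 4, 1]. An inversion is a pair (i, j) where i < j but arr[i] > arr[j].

Finding inversions in [5, 4, 4, 1]:

(0, 1): arr[0]=5 > arr[1]=4
(0, 2): arr[0]=5 > arr[2]=4
(0, 3): arr[0]=5 > arr[3]=1
(1, 3): arr[1]=4 > arr[3]=1
(2, 3): arr[2]=4 > arr[3]=1

Total inversions: 5

The array has 5 inversion(s): (0,1), (0,2), (0,3), (1,3), (2,3). Each pair (i,j) satisfies i < j and arr[i] > arr[j].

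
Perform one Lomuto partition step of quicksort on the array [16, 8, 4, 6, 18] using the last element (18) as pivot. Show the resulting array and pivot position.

Lomuto partition with pivot = 18:

Initial array: [16, 8, 4, 6, 18]

arr[0]=16 <= 18: swap with position 0, array becomes [16, 8, 4, 6, 18]
arr[1]=8 <= 18: swap with position 1, array becomes [16, 8, 4, 6, 18]
arr[2]=4 <= 18: swap with position 2, array becomes [16, 8, 4, 6, 18]
arr[3]=6 <= 18: swap with position 3, array becomes [16, 8, 4, 6, 18]

Place pivot at position 4: [16, 8, 4, 6, 18]
Pivot position: 4

After partitioning with pivot 18, the array becomes [16, 8, 4, 6, 18]. The pivot is placed at index 4. All elements to the left of the pivot are <= 18, and all elements to the right are > 18.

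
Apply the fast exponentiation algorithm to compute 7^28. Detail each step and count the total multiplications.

Computing 7^28 by squaring (build up from 7^1; each line after the first costs one multiplication):

7^1 = 7
7^2 = (7^1)^2 = 7^2 = 49
7^3 = 7 * 7^2 = 7 * 49 = 343
7^6 = (7^3)^2 = 343^2 = 117649
7^7 = 7 * 7^6 = 7 * 117649 = 823543
7^14 = (7^7)^2 = 823543^2 = 678223072849
7^28 = (7^14)^2 = 678223072849^2 = 459986536544739960976801

Result: 459986536544739960976801
Multiplications needed: 6 (6 lines after 7^1)

7^28 = 459986536544739960976801. Using exponentiation by squaring, this requires 6 multiplications. The key idea: if the exponent is even, square the half-power; if odd, multiply by the base once.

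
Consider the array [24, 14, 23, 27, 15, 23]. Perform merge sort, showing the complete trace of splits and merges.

Merge sort trace:

Split: [24, 14, 23, 27, 15, 23] -> [24, 14, 23] and [27, 15, 23]
  Split: [24, 14, 23] -> [24] and [14, 23]
    Split: [14, 23] -> [14] and [23]
    Merge: [14] + [23] -> [14, 23]
  Merge: [24] + [14, 23] -> [14, 23, 24]
  Split: [27, 15, 23] -> [27] and [15, 23]
    Split: [15, 23] -> [15] and [23]
    Merge: [15] + [23] -> [15, 23]
  Merge: [27] + [15, 23] -> [15, 23, 27]
Merge: [14, 23, 24] + [15, 23, 27] -> [14, 15, 23, 23, 24, 27]

Final sorted array: [14, 15, 23, 23, 24, 27]

The merge sort proceeds by recursively splitting the array and merging sorted halves.
After all merges, the sorted array is [14, 15, 23, 23, 24, 27].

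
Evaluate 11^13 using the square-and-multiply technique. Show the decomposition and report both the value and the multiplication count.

Computing 11^13 by squaring (build up from 11^1; each line after the first costs one multiplication):

11^1 = 11
11^2 = (11^1)^2 = 11^2 = 121
11^3 = 11 * 11^2 = 11 * 121 = 1331
11^6 = (11^3)^2 = 1331^2 = 1771561
11^12 = (11^6)^2 = 1771561^2 = 3138428376721
11^13 = 11 * 11^12 = 11 * 3138428376721 = 34522712143931

Result: 34522712143931
Multiplications needed: 5 (5 lines after 11^1)

11^13 = 34522712143931. Using exponentiation by squaring, this requires 5 multiplications. The key idea: if the exponent is even, square the half-power; if odd, multiply by the base once.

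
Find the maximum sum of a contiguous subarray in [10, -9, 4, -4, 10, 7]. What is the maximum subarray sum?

Using Kadane's algorithm on [10, -9, 4, -4, 10, 7]:

Scanning through the array:
Position 1 (value -9): max_ending_here = 1, max_so_far = 10
Position 2 (value 4): max_ending_here = 5, max_so_far = 10
Position 3 (value -4): max_ending_here = 1, max_so_far = 10
Position 4 (value 10): max_ending_here = 11, max_so_far = 11
Position 5 (value 7): max_ending_here = 18, max_so_far = 18

Maximum subarray: [10, -9, 4, -4, 10, 7]
Maximum sum: 18

The maximum subarray is [10, -9, 4, -4, 10, 7] with sum 18. This subarray runs from index 0 to index 5.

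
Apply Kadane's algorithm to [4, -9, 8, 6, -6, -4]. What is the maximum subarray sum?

Using Kadane's algorithm on [4, -9, 8, 6, -6, -4]:

Scanning through the array:
Position 1 (value -9): max_ending_here = -5, max_so_far = 4
Position 2 (value 8): max_ending_here = 8, max_so_far = 8
Position 3 (value 6): max_ending_here = 14, max_so_far = 14
Position 4 (value -6): max_ending_here = 8, max_so_far = 14
Position 5 (value -4): max_ending_here = 4, max_so_far = 14

Maximum subarray: [8, 6]
Maximum sum: 14

The maximum subarray is [8, 6] with sum 14. This subarray runs from index 2 to index 3.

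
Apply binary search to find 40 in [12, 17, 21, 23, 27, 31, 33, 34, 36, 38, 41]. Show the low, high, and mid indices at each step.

Binary search for 40 in [12, 17, 21, 23, 27, 31, 33, 34, 36, 38, 41]:

lo=0, hi=10, mid=5, arr[mid]=31 -> 31 < 40, search right half
lo=6, hi=10, mid=8, arr[mid]=36 -> 36 < 40, search right half
lo=9, hi=10, mid=9, arr[mid]=38 -> 38 < 40, search right half
lo=10, hi=10, mid=10, arr[mid]=41 -> 41 > 40, search left half
lo=10 > hi=9, target 40 not found

Binary search determines that 40 is not in the array after 4 comparisons. The search space was exhausted without finding the target.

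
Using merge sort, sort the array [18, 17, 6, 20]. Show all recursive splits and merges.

Merge sort trace:

Split: [18, 17, 6, 20] -> [18, 17] and [6, 20]
  Split: [18, 17] -> [18] and [17]
  Merge: [18] + [17] -> [17, 18]
  Split: [6, 20] -> [6] and [20]
  Merge: [6] + [20] -> [6, 20]
Merge: [17, 18] + [6, 20] -> [6, 17, 18, 20]

Final sorted array: [6, 17, 18, 20]

The merge sort proceeds by recursively splitting the array and merging sorted halves.
After all merges, the sorted array is [6, 17, 18, 20].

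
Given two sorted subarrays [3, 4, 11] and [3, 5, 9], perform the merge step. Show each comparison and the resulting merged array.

Merging process:

Compare 3 vs 3: take 3 from left. Merged: [3]
Compare 4 vs 3: take 3 from right. Merged: [3, 3]
Compare 4 vs 5: take 4 from left. Merged: [3, 3, 4]
Compare 11 vs 5: take 5 from right. Merged: [3, 3, 4, 5]
Compare 11 vs 9: take 9 from right. Merged: [3, 3, 4, 5, 9]
Append remaining from left: [11]. Merged: [3, 3, 4, 5, 9, 11]

Final merged array: [3, 3, 4, 5, 9, 11]
Total comparisons: 5

The merged array is [3, 3, 4, 5, 9, 11], requiring 5 comparisons. The merge step runs in O(n) time where n is the total number of elements.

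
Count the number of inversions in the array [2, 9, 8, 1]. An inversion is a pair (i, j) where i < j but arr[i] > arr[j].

Finding inversions in [2, 9, 8, 1]:

(0, 3): arr[0]=2 > arr[3]=1
(1, 2): arr[1]=9 > arr[2]=8
(1, 3): arr[1]=9 > arr[3]=1
(2, 3): arr[2]=8 > arr[3]=1

Total inversions: 4

The array has 4 inversion(s): (0,3), (1,2), (1,3), (2,3). Each pair (i,j) satisfies i < j and arr[i] > arr[j].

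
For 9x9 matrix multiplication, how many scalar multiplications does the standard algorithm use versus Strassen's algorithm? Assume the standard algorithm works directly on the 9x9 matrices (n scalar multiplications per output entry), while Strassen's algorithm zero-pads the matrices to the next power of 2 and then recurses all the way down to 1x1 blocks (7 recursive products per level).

Matrix multiplication for 9x9 matrices:

Strassen's algorithm requires power-of-2 dimensions. Pad 9x9 to 16x16 (next power of 2).

Standard algorithm: 9^3 = 729 multiplications
Strassen's algorithm: 7^(log2(16)) = 7^4 = 2401 multiplications
Difference: 729 - 2401 = -1672 (Strassen uses MORE here due to padding overhead — for small or just-over-power-of-2 n, padding can outweigh the per-level savings)

Standard: 729 multiplications (9^3). Strassen: 2401 multiplications (7^4, after padding to 16x16). Strassen reduces 8 recursive multiplications to 7 at each level.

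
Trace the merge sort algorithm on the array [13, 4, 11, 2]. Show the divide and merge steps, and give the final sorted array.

Merge sort trace:

Split: [13, 4, 11, 2] -> [13, 4] and [11, 2]
  Split: [13, 4] -> [13] and [4]
  Merge: [13] + [4] -> [4, 13]
  Split: [11, 2] -> [11] and [2]
  Merge: [11] + [2] -> [2, 11]
Merge: [4, 13] + [2, 11] -> [2, 4, 11, 13]

Final sorted array: [2, 4, 11, 13]

The merge sort proceeds by recursively splitting the array and merging sorted halves.
After all merges, the sorted array is [2, 4, 11, 13].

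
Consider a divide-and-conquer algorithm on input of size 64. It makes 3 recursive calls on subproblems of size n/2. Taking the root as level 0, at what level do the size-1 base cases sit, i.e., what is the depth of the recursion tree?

For divide and conquer with division factor 2:

Problem sizes at each level:
Level 0: 64
Level 1: 32
Level 2: 16
Level 3: 8
Level 4: 4
Level 5: 2
Level 6: 1

The root is level 0 and the size-1 base case is level 6 (the tree spans levels 0 through 6, i.e. 7 levels counting the root), so the depth is the number of divisions: log_2(64) = 6

The recursion tree depth is log_2(64) = 6. At each level, the problem size is divided by 2, so it takes 6 divisions to reduce to a base case of size 1. The algorithm makes 3 recursive calls at each level.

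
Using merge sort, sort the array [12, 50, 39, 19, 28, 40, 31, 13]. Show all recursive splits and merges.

Merge sort trace:

Split: [12, 50, 39, 19, 28, 40, 31, 13] -> [12, 50, 39, 19] and [28, 40, 31, 13]
  Split: [12, 50, 39, 19] -> [12, 50] and [39, 19]
    Split: [12, 50] -> [12] and [50]
    Merge: [12] + [50] -> [12, 50]
    Split: [39, 19] -> [39] and [19]
    Merge: [39] + [19] -> [19, 39]
  Merge: [12, 50] + [19, 39] -> [12, 19, 39, 50]
  Split: [28, 40, 31, 13] -> [28, 40] and [31, 13]
    Split: [28, 40] -> [28] and [40]
    Merge: [28] + [40] -> [28, 40]
    Split: [31, 13] -> [31] and [13]
    Merge: [31] + [13] -> [13, 31]
  Merge: [28, 40] + [13, 31] -> [13, 28, 31, 40]
Merge: [12, 19, 39, 50] + [13, 28, 31, 40] -> [12, 13, 19, 28, 31, 39, 40, 50]

Final sorted array: [12, 13, 19, 28, 31, 39, 40, 50]

The merge sort proceeds by recursively splitting the array and merging sorted halves.
After all merges, the sorted array is [12, 13, 19, 28, 31, 39, 40, 50].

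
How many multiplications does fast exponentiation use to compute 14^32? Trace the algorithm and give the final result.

Computing 14^32 by squaring (build up from 14^1; each line after the first costs one multiplication):

14^1 = 14
14^2 = (14^1)^2 = 14^2 = 196
14^4 = (14^2)^2 = 196^2 = 38416
14^8 = (14^4)^2 = 38416^2 = 1475789056
14^16 = (14^8)^2 = 1475789056^2 = 2177953337809371136
14^32 = (14^16)^2 = 2177953337809371136^2 = 4743480741674980702700443299789930496

Result: 4743480741674980702700443299789930496
Multiplications needed: 5 (5 lines after 14^1)

14^32 = 4743480741674980702700443299789930496. Using exponentiation by squaring, this requires 5 multiplications. The key idea: if the exponent is even, square the half-power; if odd, multiply by the base once.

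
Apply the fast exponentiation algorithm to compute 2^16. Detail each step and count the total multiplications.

Computing 2^16 by squaring (build up from 2^1; each line after the first costs one multiplication):

2^1 = 2
2^2 = (2^1)^2 = 2^2 = 4
2^4 = (2^2)^2 = 4^2 = 16
2^8 = (2^4)^2 = 16^2 = 256
2^16 = (2^8)^2 = 256^2 = 65536

Result: 65536
Multiplications needed: 4 (4 lines after 2^1)

2^16 = 65536. Using exponentiation by squaring, this requires 4 multiplications. The key idea: if the exponent is even, square the half-power; if odd, multiply by the base once.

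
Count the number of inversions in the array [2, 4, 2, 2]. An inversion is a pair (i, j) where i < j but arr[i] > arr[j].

Finding inversions in [2, 4, 2, 2]:

(1, 2): arr[1]=4 > arr[2]=2
(1, 3): arr[1]=4 > arr[3]=2

Total inversions: 2

The array has 2 inversion(s): (1,2), (1,3). Each pair (i,j) satisfies i < j and arr[i] > arr[j].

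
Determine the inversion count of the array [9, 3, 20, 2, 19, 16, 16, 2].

Finding inversions in [9, 3, 20, 2, 19, 16, 16, 2]:

(0, 1): arr[0]=9 > arr[1]=3
(0, 3): arr[0]=9 > arr[3]=2
(0, 7): arr[0]=9 > arr[7]=2
(1, 3): arr[1]=3 > arr[3]=2
(1, 7): arr[1]=3 > arr[7]=2
(2, 3): arr[2]=20 > arr[3]=2
(2, 4): arr[2]=20 > arr[4]=19
(2, 5): arr[2]=20 > arr[5]=16
(2, 6): arr[2]=20 > arr[6]=16
(2, 7): arr[2]=20 > arr[7]=2
(4, 5): arr[4]=19 > arr[5]=16
(4, 6): arr[4]=19 > arr[6]=16
(4, 7): arr[4]=19 > arr[7]=2
(5, 7): arr[5]=16 > arr[7]=2
(6, 7): arr[6]=16 > arr[7]=2

Total inversions: 15

The array has 15 inversion(s): (0,1), (0,3), (0,7), (1,3), (1,7), (2,3), (2,4), (2,5), (2,6), (2,7), (4,5), (4,6), (4,7), (5,7), (6,7). Each pair (i,j) satisfies i < j and arr[i] > arr[j].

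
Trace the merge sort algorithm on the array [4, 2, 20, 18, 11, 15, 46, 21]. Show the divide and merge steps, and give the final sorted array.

Merge sort trace:

Split: [4, 2, 20, 18, 11, 15, 46, 21] -> [4, 2, 20, 18] and [11, 15, 46, 21]
  Split: [4, 2, 20, 18] -> [4, 2] and [20, 18]
    Split: [4, 2] -> [4] and [2]
    Merge: [4] + [2] -> [2, 4]
    Split: [20, 18] -> [20] and [18]
    Merge: [20] + [18] -> [18, 20]
  Merge: [2, 4] + [18, 20] -> [2, 4, 18, 20]
  Split: [11, 15, 46, 21] -> [11, 15] and [46, 21]
    Split: [11, 15] -> [11] and [15]
    Merge: [11] + [15] -> [11, 15]
    Split: [46, 21] -> [46] and [21]
    Merge: [46] + [21] -> [21, 46]
  Merge: [11, 15] + [21, 46] -> [11, 15, 21, 46]
Merge: [2, 4, 18, 20] + [11, 15, 21, 46] -> [2, 4, 11, 15, 18, 20, 21, 46]

Final sorted array: [2, 4, 11, 15, 18, 20, 21, 46]

The merge sort proceeds by recursively splitting the array and merging sorted halves.
After all merges, the sorted array is [2, 4, 11, 15, 18, 20, 21, 46].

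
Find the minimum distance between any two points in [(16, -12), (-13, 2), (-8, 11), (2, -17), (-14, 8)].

Computing all pairwise distances among 5 points:

d((16, -12), (-13, 2)) = 32.2025
d((16, -12), (-8, 11)) = 33.2415
d((16, -12), (2, -17)) = 14.8661
d((16, -12), (-14, 8)) = 36.0555
d((-13, 2), (-8, 11)) = 10.2956
d((-13, 2), (2, -17)) = 24.2074
d((-13, 2), (-14, 8)) = 6.0828 <-- minimum
d((-8, 11), (2, -17)) = 29.7321
d((-8, 11), (-14, 8)) = 6.7082
d((2, -17), (-14, 8)) = 29.6816

Closest pair: (-13, 2) and (-14, 8) with distance 6.0828

The closest pair is (-13, 2) and (-14, 8) with Euclidean distance 6.0828. For 5 points, brute-force pairwise comparison is shown above. For large n, the divide-and-conquer algorithm (sort by x, recurse on halves, check the dividing strip) achieves O(n log n).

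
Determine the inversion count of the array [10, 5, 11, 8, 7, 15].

Finding inversions in [10, 5, 11, 8, 7, 15]:

(0, 1): arr[0]=10 > arr[1]=5
(0, 3): arr[0]=10 > arr[3]=8
(0, 4): arr[0]=10 > arr[4]=7
(2, 3): arr[2]=11 > arr[3]=8
(2, 4): arr[2]=11 > arr[4]=7
(3, 4): arr[3]=8 > arr[4]=7

Total inversions: 6

The array has 6 inversion(s): (0,1), (0,3), (0,4), (2,3), (2,4), (3,4). Each pair (i,j) satisfies i < j and arr[i] > arr[j].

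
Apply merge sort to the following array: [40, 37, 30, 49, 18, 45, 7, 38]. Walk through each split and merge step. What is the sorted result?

Merge sort trace:

Split: [40, 37, 30, 49, 18, 45, 7, 38] -> [40, 37, 30, 49] and [18, 45, 7, 38]
  Split: [40, 37, 30, 49] -> [40, 37] and [30, 49]
    Split: [40, 37] -> [40] and [37]
    Merge: [40] + [37] -> [37, 40]
    Split: [30, 49] -> [30] and [49]
    Merge: [30] + [49] -> [30, 49]
  Merge: [37, 40] + [30, 49] -> [30, 37, 40, 49]
  Split: [18, 45, 7, 38] -> [18, 45] and [7, 38]
    Split: [18, 45] -> [18] and [45]
    Merge: [18] + [45] -> [18, 45]
    Split: [7, 38] -> [7] and [38]
    Merge: [7] + [38] -> [7, 38]
  Merge: [18, 45] + [7, 38] -> [7, 18, 38, 45]
Merge: [30, 37, 40, 49] + [7, 18, 38, 45] -> [7, 18, 30, 37, 38, 40, 45, 49]

Final sorted array: [7, 18, 30, 37, 38, 40, 45, 49]

The merge sort proceeds by recursively splitting the array and merging sorted halves.
After all merges, the sorted array is [7, 18, 30, 37, 38, 40, 45, 49].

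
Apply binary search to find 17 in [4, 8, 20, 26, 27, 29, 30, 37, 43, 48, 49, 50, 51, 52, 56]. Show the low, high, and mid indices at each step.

Binary search for 17 in [4, 8, 20, 26, 27, 29, 30, 37, 43, 48, 49, 50, 51, 52, 56]:

lo=0, hi=14, mid=7, arr[mid]=37 -> 37 > 17, search left half
lo=0, hi=6, mid=3, arr[mid]=26 -> 26 > 17, search left half
lo=0, hi=2, mid=1, arr[mid]=8 -> 8 < 17, search right half
lo=2, hi=2, mid=2, arr[mid]=20 -> 20 > 17, search left half
lo=2 > hi=1, target 17 not found

Binary search determines that 17 is not in the array after 4 comparisons. The search space was exhausted without finding the target.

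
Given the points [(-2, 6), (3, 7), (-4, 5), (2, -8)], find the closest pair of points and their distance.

Computing all pairwise distances among 4 points:

d((-2, 6), (3, 7)) = 5.099
d((-2, 6), (-4, 5)) = 2.2361 <-- minimum
d((-2, 6), (2, -8)) = 14.5602
d((3, 7), (-4, 5)) = 7.2801
d((3, 7), (2, -8)) = 15.0333
d((-4, 5), (2, -8)) = 14.3178

Closest pair: (-2, 6) and (-4, 5) with distance 2.2361

The closest pair is (-2, 6) and (-4, 5) with Euclidean distance 2.2361. For 4 points, brute-force pairwise comparison is shown above. For large n, the divide-and-conquer algorithm (sort by x, recurse on halves, check the dividing strip) achieves O(n log n).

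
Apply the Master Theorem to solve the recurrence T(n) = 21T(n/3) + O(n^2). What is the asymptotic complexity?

Master Theorem for T(n) = 21T(n/3) + O(n^2):

a = 21, b = 3, c = 2
log_b(a) = log_3(21) = 2.7712

Case 1: c = 2 < log_3(21) = 2.7712
T(n) = O(n^(log_3 21))

For T(n) = 21T(n/3) + O(n^2): log_3(21) = 2.7712. This is Case 1 of the Master Theorem (c < log_b(a), work dominated by leaves), giving O(n^(log_3 21)).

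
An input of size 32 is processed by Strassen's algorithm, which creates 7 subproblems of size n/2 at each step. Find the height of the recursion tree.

For divide and conquer with division factor 2:

Problem sizes at each level:
Level 0: 32
Level 1: 16
Level 2: 8
Level 3: 4
Level 4: 2
Level 5: 1

The root is level 0 and the size-1 base case is level 5 (the tree spans levels 0 through 5, i.e. 6 levels counting the root), so the depth is the number of divisions: log_2(32) = 5

The recursion tree depth is log_2(32) = 5. At each level, the problem size is divided by 2, so it takes 5 divisions to reduce to a base case of size 1. The algorithm makes 7 recursive calls at each level.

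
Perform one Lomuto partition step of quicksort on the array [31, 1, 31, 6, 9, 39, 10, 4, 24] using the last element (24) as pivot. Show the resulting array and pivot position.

Lomuto partition with pivot = 24:

Initial array: [31, 1, 31, 6, 9, 39, 10, 4, 24]

arr[0]=31 > 24: no swap
arr[1]=1 <= 24: swap with position 0, array becomes [1, 31, 31, 6, 9, 39, 10, 4, 24]
arr[2]=31 > 24: no swap
arr[3]=6 <= 24: swap with position 1, array becomes [1, 6, 31, 31, 9, 39, 10, 4, 24]
arr[4]=9 <= 24: swap with position 2, array becomes [1, 6, 9, 31, 31, 39, 10, 4, 24]
arr[5]=39 > 24: no swap
arr[6]=10 <= 24: swap with position 3, array becomes [1, 6, 9, 10, 31, 39, 31, 4, 24]
arr[7]=4 <= 24: swap with position 4, array becomes [1, 6, 9, 10, 4, 39, 31, 31, 24]

Place pivot at position 5: [1, 6, 9, 10, 4, 24, 31, 31, 39]
Pivot position: 5

After partitioning with pivot 24, the array becomes [1, 6, 9, 10, 4, 24, 31, 31, 39]. The pivot is placed at index 5. All elements to the left of the pivot are <= 24, and all elements to the right are > 24.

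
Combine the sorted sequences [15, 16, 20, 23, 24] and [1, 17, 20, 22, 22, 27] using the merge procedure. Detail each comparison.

Merging process:

Compare 15 vs 1: take 1 from right. Merged: [1]
Compare 15 vs 17: take 15 from left. Merged: [1, 15]
Compare 16 vs 17: take 16 from left. Merged: [1, 15, 16]
Compare 20 vs 17: take 17 from right. Merged: [1, 15, 16, 17]
Compare 20 vs 20: take 20 from left. Merged: [1, 15, 16, 17, 20]
Compare 23 vs 20: take 20 from right. Merged: [1, 15, 16, 17, 20, 20]
Compare 23 vs 22: take 22 from right. Merged: [1, 15, 16, 17, 20, 20, 22]
Compare 23 vs 22: take 22 from right. Merged: [1, 15, 16, 17, 20, 20, 22, 22]
Compare 23 vs 27: take 23 from left. Merged: [1, 15, 16, 17, 20, 20, 22, 22, 23]
Compare 24 vs 27: take 24 from left. Merged: [1, 15, 16, 17, 20, 20, 22, 22, 23, 24]
Append remaining from right: [27]. Merged: [1, 15, 16, 17, 20, 20, 22, 22, 23, 24, 27]

Final merged array: [1, 15, 16, 17, 20, 20, 22, 22, 23, 24, 27]
Total comparisons: 10

The merged array is [1, 15, 16, 17, 20, 20, 22, 22, 23, 24, 27], requiring 10 comparisons. The merge step runs in O(n) time where n is the total number of elements.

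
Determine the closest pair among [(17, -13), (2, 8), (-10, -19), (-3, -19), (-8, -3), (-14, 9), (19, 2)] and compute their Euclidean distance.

Computing all pairwise distances among 7 points:

d((17, -13), (2, 8)) = 25.807
d((17, -13), (-10, -19)) = 27.6586
d((17, -13), (-3, -19)) = 20.8806
d((17, -13), (-8, -3)) = 26.9258
d((17, -13), (-14, 9)) = 38.0132
d((17, -13), (19, 2)) = 15.1327
d((2, 8), (-10, -19)) = 29.5466
d((2, 8), (-3, -19)) = 27.4591
d((2, 8), (-8, -3)) = 14.8661
d((2, 8), (-14, 9)) = 16.0312
d((2, 8), (19, 2)) = 18.0278
d((-10, -19), (-3, -19)) = 7.0 <-- minimum
d((-10, -19), (-8, -3)) = 16.1245
d((-10, -19), (-14, 9)) = 28.2843
d((-10, -19), (19, 2)) = 35.805
d((-3, -19), (-8, -3)) = 16.7631
d((-3, -19), (-14, 9)) = 30.0832
d((-3, -19), (19, 2)) = 30.4138
d((-8, -3), (-14, 9)) = 13.4164
d((-8, -3), (19, 2)) = 27.4591
d((-14, 9), (19, 2)) = 33.7343

Closest pair: (-10, -19) and (-3, -19) with distance 7.0

The closest pair is (-10, -19) and (-3, -19) with Euclidean distance 7.0. For 7 points, brute-force pairwise comparison is shown above. For large n, the divide-and-conquer algorithm (sort by x, recurse on halves, check the dividing strip) achieves O(n log n).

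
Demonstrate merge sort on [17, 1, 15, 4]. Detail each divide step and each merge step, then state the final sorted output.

Merge sort trace:

Split: [17, 1, 15, 4] -> [17, 1] and [15, 4]
  Split: [17, 1] -> [17] and [1]
  Merge: [17] + [1] -> [1, 17]
  Split: [15, 4] -> [15] and [4]
  Merge: [15] + [4] -> [4, 15]
Merge: [1, 17] + [4, 15] -> [1, 4, 15, 17]

Final sorted array: [1, 4, 15, 17]

The merge sort proceeds by recursively splitting the array and merging sorted halves.
After all merges, the sorted array is [1, 4, 15, 17].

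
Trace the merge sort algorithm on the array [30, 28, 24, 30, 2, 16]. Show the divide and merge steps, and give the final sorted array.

Merge sort trace:

Split: [30, 28, 24, 30, 2, 16] -> [30, 28, 24] and [30, 2, 16]
  Split: [30, 28, 24] -> [30] and [28, 24]
    Split: [28, 24] -> [28] and [24]
    Merge: [28] + [24] -> [24, 28]
  Merge: [30] + [24, 28] -> [24, 28, 30]
  Split: [30, 2, 16] -> [30] and [2, 16]
    Split: [2, 16] -> [2] and [16]
    Merge: [2] + [16] -> [2, 16]
  Merge: [30] + [2, 16] -> [2, 16, 30]
Merge: [24, 28, 30] + [2, 16, 30] -> [2, 16, 24, 28, 30, 30]

Final sorted array: [2, 16, 24, 28, 30, 30]

The merge sort proceeds by recursively splitting the array and merging sorted halves.
After all merges, the sorted array is [2, 16, 24, 28, 30, 30].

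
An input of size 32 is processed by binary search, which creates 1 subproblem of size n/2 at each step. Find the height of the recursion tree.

For divide and conquer with division factor 2:

Problem sizes at each level:
Level 0: 32
Level 1: 16
Level 2: 8
Level 3: 4
Level 4: 2
Level 5: 1

The root is level 0 and the size-1 base case is level 5 (the tree spans levels 0 through 5, i.e. 6 levels counting the root), so the depth is the number of divisions: log_2(32) = 5

The recursion tree depth is log_2(32) = 5. At each level, the problem size is divided by 2, so it takes 5 divisions to reduce to a base case of size 1. The algorithm makes 1 recursive call at each level.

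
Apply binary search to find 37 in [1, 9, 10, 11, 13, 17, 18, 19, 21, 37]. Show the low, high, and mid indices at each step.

Binary search for 37 in [1, 9, 10, 11, 13, 17, 18, 19, 21, 37]:

lo=0, hi=9, mid=4, arr[mid]=13 -> 13 < 37, search right half
lo=5, hi=9, mid=7, arr[mid]=19 -> 19 < 37, search right half
lo=8, hi=9, mid=8, arr[mid]=21 -> 21 < 37, search right half
lo=9, hi=9, mid=9, arr[mid]=37 -> Found target at index 9!

Binary search finds 37 at index 9 after 4 comparisons. The search repeatedly halves the search space by comparing with the middle element.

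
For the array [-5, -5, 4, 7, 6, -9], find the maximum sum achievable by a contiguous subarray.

Using Kadane's algorithm on [-5, -5, 4, 7, 6, -9]:

Scanning through the array:
Position 1 (value -5): max_ending_here = -5, max_so_far = -5
Position 2 (value 4): max_ending_here = 4, max_so_far = 4
Position 3 (value 7): max_ending_here = 11, max_so_far = 11
Position 4 (value 6): max_ending_here = 17, max_so_far = 17
Position 5 (value -9): max_ending_here = 8, max_so_far = 17

Maximum subarray: [4, 7, 6]
Maximum sum: 17

The maximum subarray is [4, 7, 6] with sum 17. This subarray runs from index 2 to index 4.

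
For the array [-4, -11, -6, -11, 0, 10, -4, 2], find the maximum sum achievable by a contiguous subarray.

Using Kadane's algorithm on [-4, -11, -6, -11, 0, 10, -4, 2]:

Scanning through the array:
Position 1 (value -11): max_ending_here = -11, max_so_far = -4
Position 2 (value -6): max_ending_here = -6, max_so_far = -4
Position 3 (value -11): max_ending_here = -11, max_so_far = -4
Position 4 (value 0): max_ending_here = 0, max_so_far = 0
Position 5 (value 10): max_ending_here = 10, max_so_far = 10
Position 6 (value -4): max_ending_here = 6, max_so_far = 10
Position 7 (value 2): max_ending_here = 8, max_so_far = 10

Maximum subarray: [0, 10]
Maximum sum: 10

The maximum subarray is [0, 10] with sum 10. This subarray runs from index 4 to index 5.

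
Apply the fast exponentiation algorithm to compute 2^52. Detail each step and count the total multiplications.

Computing 2^52 by squaring (build up from 2^1; each line after the first costs one multiplication):

2^1 = 2
2^2 = (2^1)^2 = 2^2 = 4
2^3 = 2 * 2^2 = 2 * 4 = 8
2^6 = (2^3)^2 = 8^2 = 64
2^12 = (2^6)^2 = 64^2 = 4096
2^13 = 2 * 2^12 = 2 * 4096 = 8192
2^26 = (2^13)^2 = 8192^2 = 67108864
2^52 = (2^26)^2 = 67108864^2 = 4503599627370496

Result: 4503599627370496
Multiplications needed: 7 (7 lines after 2^1)

2^52 = 4503599627370496. Using exponentiation by squaring, this requires 7 multiplications. The key idea: if the exponent is even, square the half-power; if odd, multiply by the base once.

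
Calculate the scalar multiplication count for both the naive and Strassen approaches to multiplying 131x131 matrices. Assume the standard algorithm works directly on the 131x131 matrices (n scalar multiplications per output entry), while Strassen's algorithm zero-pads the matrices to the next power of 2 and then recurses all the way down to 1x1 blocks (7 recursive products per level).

Matrix multiplication for 131x131 matrices:

Strassen's algorithm requires power-of-2 dimensions. Pad 131x131 to 256x256 (next power of 2).

Standard algorithm: 131^3 = 2248091 multiplications
Strassen's algorithm: 7^(log2(256)) = 7^8 = 5764801 multiplications
Difference: 2248091 - 5764801 = -3516710 (Strassen uses MORE here due to padding overhead — for small or just-over-power-of-2 n, padding can outweigh the per-level savings)

Standard: 2248091 multiplications (131^3). Strassen: 5764801 multiplications (7^8, after padding to 256x256). Strassen reduces 8 recursive multiplications to 7 at each level.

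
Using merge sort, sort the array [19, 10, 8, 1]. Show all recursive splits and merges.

Merge sort trace:

Split: [19, 10, 8, 1] -> [19, 10] and [8, 1]
  Split: [19, 10] -> [19] and [10]
  Merge: [19] + [10] -> [10, 19]
  Split: [8, 1] -> [8] and [1]
  Merge: [8] + [1] -> [1, 8]
Merge: [10, 19] + [1, 8] -> [1, 8, 10, 19]

Final sorted array: [1, 8, 10, 19]

The merge sort proceeds by recursively splitting the array and merging sorted halves.
After all merges, the sorted array is [1, 8, 10, 19].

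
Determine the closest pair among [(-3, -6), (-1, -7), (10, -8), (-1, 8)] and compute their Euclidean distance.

Computing all pairwise distances among 4 points:

d((-3, -6), (-1, -7)) = 2.2361 <-- minimum
d((-3, -6), (10, -8)) = 13.1529
d((-3, -6), (-1, 8)) = 14.1421
d((-1, -7), (10, -8)) = 11.0454
d((-1, -7), (-1, 8)) = 15.0
d((10, -8), (-1, 8)) = 19.4165

Closest pair: (-3, -6) and (-1, -7) with distance 2.2361

The closest pair is (-3, -6) and (-1, -7) with Euclidean distance 2.2361. For 4 points, brute-force pairwise comparison is shown above. For large n, the divide-and-conquer algorithm (sort by x, recurse on halves, check the dividing strip) achieves O(n log n).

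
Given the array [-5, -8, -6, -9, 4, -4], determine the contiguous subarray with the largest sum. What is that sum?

Using Kadane's algorithm on [-5, -8, -6, -9, 4, -4]:

Scanning through the array:
Position 1 (value -8): max_ending_here = -8, max_so_far = -5
Position 2 (value -6): max_ending_here = -6, max_so_far = -5
Position 3 (value -9): max_ending_here = -9, max_so_far = -5
Position 4 (value 4): max_ending_here = 4, max_so_far = 4
Position 5 (value -4): max_ending_here = 0, max_so_far = 4

Maximum subarray: [4]
Maximum sum: 4

The maximum subarray is [4] with sum 4. This subarray runs from index 4 to index 4.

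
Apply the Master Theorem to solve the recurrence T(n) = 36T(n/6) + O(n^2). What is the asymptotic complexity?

Master Theorem for T(n) = 36T(n/6) + O(n^2):

a = 36, b = 6, c = 2
log_b(a) = log_6(36) = 2.0000

Case 2: c = 2 = log_6(36) = 2.0000
T(n) = O(n^2 log n) = O(n^2 log n)

For T(n) = 36T(n/6) + O(n^2): log_6(36) = 2.0000. This is Case 2 of the Master Theorem (c = log_b(a), equal work at all levels), giving O(n^2 log n).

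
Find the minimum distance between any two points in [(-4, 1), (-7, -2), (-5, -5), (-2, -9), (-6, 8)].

Computing all pairwise distances among 5 points:

d((-4, 1), (-7, -2)) = 4.2426
d((-4, 1), (-5, -5)) = 6.0828
d((-4, 1), (-2, -9)) = 10.198
d((-4, 1), (-6, 8)) = 7.2801
d((-7, -2), (-5, -5)) = 3.6056 <-- minimum
d((-7, -2), (-2, -9)) = 8.6023
d((-7, -2), (-6, 8)) = 10.0499
d((-5, -5), (-2, -9)) = 5.0
d((-5, -5), (-6, 8)) = 13.0384
d((-2, -9), (-6, 8)) = 17.4642

Closest pair: (-7, -2) and (-5, -5) with distance 3.6056

The closest pair is (-7, -2) and (-5, -5) with Euclidean distance 3.6056. For 5 points, brute-force pairwise comparison is shown above. For large n, the divide-and-conquer algorithm (sort by x, recurse on halves, check the dividing strip) achieves O(n log n).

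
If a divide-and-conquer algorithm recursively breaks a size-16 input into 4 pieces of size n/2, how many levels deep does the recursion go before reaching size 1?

For divide and conquer with division factor 2:

Problem sizes at each level:
Level 0: 16
Level 1: 8
Level 2: 4
Level 3: 2
Level 4: 1

The root is level 0 and the size-1 base case is level 4 (the tree spans levels 0 through 4, i.e. 5 levels counting the root), so the depth is the number of divisions: log_2(16) = 4

The recursion tree depth is log_2(16) = 4. At each level, the problem size is divided by 2, so it takes 4 divisions to reduce to a base case of size 1. The algorithm makes 4 recursive calls at each level.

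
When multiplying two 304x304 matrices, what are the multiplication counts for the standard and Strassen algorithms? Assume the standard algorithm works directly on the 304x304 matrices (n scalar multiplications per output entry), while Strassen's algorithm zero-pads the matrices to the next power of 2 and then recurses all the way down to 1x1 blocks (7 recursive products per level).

Matrix multiplication for 304x304 matrices:

Strassen's algorithm requires power-of-2 dimensions. Pad 304x304 to 512x512 (next power of 2).

Standard algorithm: 304^3 = 28094464 multiplications
Strassen's algorithm: 7^(log2(512)) = 7^9 = 40353607 multiplications
Difference: 28094464 - 40353607 = -12259143 (Strassen uses MORE here due to padding overhead — for small or just-over-power-of-2 n, padding can outweigh the per-level savings)

Standard: 28094464 multiplications (304^3). Strassen: 40353607 multiplications (7^9, after padding to 512x512). Strassen reduces 8 recursive multiplications to 7 at each level.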